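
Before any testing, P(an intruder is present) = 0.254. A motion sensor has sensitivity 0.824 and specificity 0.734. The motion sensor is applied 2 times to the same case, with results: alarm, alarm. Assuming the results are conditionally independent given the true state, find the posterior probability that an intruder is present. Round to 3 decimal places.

Let H be the event that an intruder is present; start with P(H) = 0.254. P('alarm'|H) = 0.824, P('alarm'|¬H) = 0.266.
Update on result 1 ('alarm'): P(H) ← 0.824·0.2540 / (0.824·0.2540 + 0.266·0.7460) = 0.20930/0.40773 = 0.5133.
Update on result 2 ('alarm'): P(H) ← 0.824·0.5133 / (0.824·0.5133 + 0.266·0.4867) = 0.42297/0.55243 = 0.7657.

Posterior P(H) ≈ 0.766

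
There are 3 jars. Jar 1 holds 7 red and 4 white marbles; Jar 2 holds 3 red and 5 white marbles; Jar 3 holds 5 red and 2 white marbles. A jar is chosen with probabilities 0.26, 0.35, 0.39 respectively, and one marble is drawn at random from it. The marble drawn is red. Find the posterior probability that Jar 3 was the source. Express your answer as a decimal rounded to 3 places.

Posterior probability ≈ 0.484

Tabulate prior·likelihood by source: [1] prior 0.26, lik 0.6364, product 0.1655; [2] prior 0.35, lik 0.375, product 0.1312; [3] prior 0.39, lik 0.7143, product 0.2786.
Normalizing constant = 0.57528; the posterior for Jar 3 is its product over the sum, 0.2786/0.57528 = 0.484.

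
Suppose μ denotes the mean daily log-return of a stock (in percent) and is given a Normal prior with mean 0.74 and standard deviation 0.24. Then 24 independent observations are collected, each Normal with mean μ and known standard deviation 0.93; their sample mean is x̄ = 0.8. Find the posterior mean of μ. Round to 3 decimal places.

Prior precision 1/τ₀² = 1/0.24² = 17.3611; data precision n/σ² = 24/0.93² = 27.7489.
Posterior precision = 17.3611 + 27.7489 = 45.1100.
Posterior mean = (17.3611·0.74 + 27.7489·0.8) / 45.1100 = 0.777.

Posterior mean ≈ 0.777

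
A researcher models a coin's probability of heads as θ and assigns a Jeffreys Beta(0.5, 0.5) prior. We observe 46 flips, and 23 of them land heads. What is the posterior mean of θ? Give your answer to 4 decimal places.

Posterior mean ≈ 0.5000

Observing 23 successes and 23 failures updates Beta(0.5, 0.5) by adding the success and failure counts to the two shape parameters: α = 0.5+23 = 23.5, β = 0.5+23 = 23.5.
Posterior mean = α/(α+β) = 23.5/47 = 0.5000.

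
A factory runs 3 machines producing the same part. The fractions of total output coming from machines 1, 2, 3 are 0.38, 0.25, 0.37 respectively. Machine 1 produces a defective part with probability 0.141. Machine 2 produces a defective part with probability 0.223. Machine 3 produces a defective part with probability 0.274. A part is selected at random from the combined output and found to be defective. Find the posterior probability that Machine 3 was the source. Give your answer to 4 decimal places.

P(defective|M1) = 0.141; P(defective|M2) = 0.223; P(defective|M3) = 0.274.
Prior × likelihood for each source: 0.38·0.141=0.05358, 0.25·0.223=0.05575, 0.37·0.274=0.1014. Summing gives P(defective) = 0.21071.
P(Machine 3 | defective) = 0.1014 / 0.21071 = 0.4811.

Posterior probability ≈ 0.4811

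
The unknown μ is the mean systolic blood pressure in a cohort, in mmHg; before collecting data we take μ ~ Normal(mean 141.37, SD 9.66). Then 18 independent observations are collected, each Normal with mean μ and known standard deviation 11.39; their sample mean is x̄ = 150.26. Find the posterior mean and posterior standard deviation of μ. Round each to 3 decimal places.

Posterior mean ≈ 149.623; posterior SD ≈ 2.587

With known σ, the Normal prior is conjugate. Weight on the data is w = (n/σ²)/(n/σ² + 1/τ₀²) = 0.138747/(0.138747+0.0107163) = 0.92830.
Posterior mean = w·x̄ + (1−w)·μ₀ = 0.92830·150.26 + 0.071698·141.37 = 149.623. Posterior variance = 1/(0.138747+0.0107163) = 6.69058, so SD = 2.587.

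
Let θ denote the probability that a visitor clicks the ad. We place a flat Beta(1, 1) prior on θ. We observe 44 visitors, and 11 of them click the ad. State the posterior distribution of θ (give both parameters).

Observing 11 successes and 33 failures updates Beta(1, 1) by adding the success and failure counts to the two shape parameters: α = 1+11 = 12, β = 1+33 = 34.

Posterior: Beta(12, 34)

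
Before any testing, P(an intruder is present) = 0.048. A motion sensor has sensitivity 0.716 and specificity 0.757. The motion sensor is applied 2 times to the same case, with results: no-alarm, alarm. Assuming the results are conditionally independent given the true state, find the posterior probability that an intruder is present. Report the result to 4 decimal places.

With H the event that an intruder is present, the joint likelihood of the observed sequence is P(data|H) = 0.284·0.716 = 0.20334 and P(data|¬H) = 0.757·0.243 = 0.18395.
Bayes: P(H|data) = 0.048·0.20334 / (0.048·0.20334 + 0.952·0.18395) = 0.0097605/0.18488 = 0.0528.

Posterior P(H) ≈ 0.0528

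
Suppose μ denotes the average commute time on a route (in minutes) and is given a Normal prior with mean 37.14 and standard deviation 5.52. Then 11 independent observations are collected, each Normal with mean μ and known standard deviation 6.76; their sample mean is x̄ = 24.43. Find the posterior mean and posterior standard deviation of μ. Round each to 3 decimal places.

Posterior mean ≈ 25.955; posterior SD ≈ 1.912

With known σ, the Normal prior is conjugate. Weight on the data is w = (n/σ²)/(n/σ² + 1/τ₀²) = 0.240713/(0.240713+0.0328187) = 0.88002.
Posterior mean = w·x̄ + (1−w)·μ₀ = 0.88002·24.43 + 0.11998·37.14 = 25.955. Posterior variance = 1/(0.240713+0.0328187) = 3.65588, so SD = 1.912.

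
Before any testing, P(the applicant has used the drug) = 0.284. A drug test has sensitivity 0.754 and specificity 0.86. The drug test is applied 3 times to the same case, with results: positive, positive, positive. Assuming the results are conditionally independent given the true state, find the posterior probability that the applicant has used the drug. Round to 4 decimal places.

With H the event that the applicant has used the drug, the joint likelihood of the observed sequence is P(data|H) = 0.754·0.754·0.754 = 0.42866 and P(data|¬H) = 0.14·0.14·0.14 = 0.0027440.
Bayes: P(H|data) = 0.284·0.42866 / (0.284·0.42866 + 0.716·0.0027440) = 0.12174/0.12370 = 0.9841.

Posterior P(H) ≈ 0.9841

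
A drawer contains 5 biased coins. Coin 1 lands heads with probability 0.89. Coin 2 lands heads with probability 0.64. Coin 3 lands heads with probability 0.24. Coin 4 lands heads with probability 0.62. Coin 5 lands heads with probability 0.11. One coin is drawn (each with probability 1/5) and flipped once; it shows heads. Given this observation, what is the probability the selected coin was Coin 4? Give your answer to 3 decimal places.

Posterior probability ≈ 0.248

Tabulate prior·likelihood by source: [1] prior 0.2, lik 0.89, product 0.1780; [2] prior 0.2, lik 0.64, product 0.1280; [3] prior 0.2, lik 0.24, product 0.04800; [4] prior 0.2, lik 0.62, product 0.1240; [5] prior 0.2, lik 0.11, product 0.02200.
Normalizing constant = 0.50000; the posterior for Coin 4 is its product over the sum, 0.1240/0.50000 = 0.248.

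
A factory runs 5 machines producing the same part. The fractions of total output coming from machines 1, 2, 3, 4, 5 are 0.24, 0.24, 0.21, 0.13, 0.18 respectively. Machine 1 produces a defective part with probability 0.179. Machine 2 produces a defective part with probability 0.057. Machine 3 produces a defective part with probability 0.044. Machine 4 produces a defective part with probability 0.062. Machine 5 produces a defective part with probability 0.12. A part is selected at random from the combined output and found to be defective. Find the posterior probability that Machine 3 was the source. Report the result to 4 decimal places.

P(defective|M1) = 0.179; P(defective|M2) = 0.057; P(defective|M3) = 0.044; P(defective|M4) = 0.062; P(defective|M5) = 0.12.
Prior × likelihood for each source: 0.24·0.179=0.04296, 0.24·0.057=0.01368, 0.21·0.044=0.009240, 0.13·0.062=0.008060, 0.18·0.12=0.02160. Summing gives P(defective) = 0.095540.
P(Machine 3 | defective) = 0.009240 / 0.095540 = 0.0967.

Posterior probability ≈ 0.0967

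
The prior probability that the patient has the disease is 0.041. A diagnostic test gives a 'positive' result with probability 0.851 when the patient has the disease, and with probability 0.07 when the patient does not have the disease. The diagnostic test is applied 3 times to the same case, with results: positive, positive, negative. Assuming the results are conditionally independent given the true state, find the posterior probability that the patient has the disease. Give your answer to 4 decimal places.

Posterior P(H) ≈ 0.5031

With H the event that the patient has the disease, the joint likelihood of the observed sequence is P(data|H) = 0.851·0.851·0.149 = 0.10791 and P(data|¬H) = 0.07·0.07·0.93 = 0.0045570.
Bayes: P(H|data) = 0.041·0.10791 / (0.041·0.10791 + 0.959·0.0045570) = 0.0044241/0.0087943 = 0.5031.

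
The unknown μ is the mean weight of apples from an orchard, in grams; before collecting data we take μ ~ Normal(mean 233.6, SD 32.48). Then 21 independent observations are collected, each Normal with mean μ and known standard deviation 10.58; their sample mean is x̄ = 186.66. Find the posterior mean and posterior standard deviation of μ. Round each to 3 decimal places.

With known σ, the Normal prior is conjugate. Weight on the data is w = (n/σ²)/(n/σ² + 1/τ₀²) = 0.187607/(0.187607+0.00094791) = 0.99497.
Posterior mean = w·x̄ + (1−w)·μ₀ = 0.99497·186.66 + 0.0050273·233.6 = 186.896. Posterior variance = 1/(0.187607+0.00094791) = 5.30351, so SD = 2.303.

Posterior mean ≈ 186.896; posterior SD ≈ 2.303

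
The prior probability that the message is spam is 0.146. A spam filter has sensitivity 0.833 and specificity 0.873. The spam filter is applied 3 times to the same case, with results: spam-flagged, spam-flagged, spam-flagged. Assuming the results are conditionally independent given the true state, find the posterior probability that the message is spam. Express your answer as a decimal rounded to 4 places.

With H the event that the message is spam, the joint likelihood of the observed sequence is P(data|H) = 0.833·0.833·0.833 = 0.57801 and P(data|¬H) = 0.127·0.127·0.127 = 0.0020484.
Bayes: P(H|data) = 0.146·0.57801 / (0.146·0.57801 + 0.854·0.0020484) = 0.084389/0.086139 = 0.9797.

Posterior P(H) ≈ 0.9797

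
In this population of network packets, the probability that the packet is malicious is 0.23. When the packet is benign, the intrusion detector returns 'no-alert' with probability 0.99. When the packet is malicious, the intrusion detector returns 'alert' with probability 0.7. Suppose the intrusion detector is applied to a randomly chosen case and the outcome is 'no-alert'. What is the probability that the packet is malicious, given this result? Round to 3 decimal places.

Write H for 'the packet is malicious'. Prior odds H:¬H = 0.23/0.77 = 0.29870. For the 'no-alert' outcome, the likelihood ratio is 0.3/0.99 = 0.30303.
Posterior odds = 0.29870 × 0.30303 = 0.090516, so P(H|E) = 0.090516/(1+0.090516) = 0.083.

P(H | E) ≈ 0.083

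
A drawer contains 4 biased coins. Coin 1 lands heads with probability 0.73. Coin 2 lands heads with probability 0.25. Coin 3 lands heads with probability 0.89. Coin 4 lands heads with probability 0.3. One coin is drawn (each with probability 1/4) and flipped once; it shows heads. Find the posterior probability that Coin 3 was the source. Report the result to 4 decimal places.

Tabulate prior·likelihood by source: [1] prior 0.25, lik 0.73, product 0.1825; [2] prior 0.25, lik 0.25, product 0.06250; [3] prior 0.25, lik 0.89, product 0.2225; [4] prior 0.25, lik 0.3, product 0.07500.
Normalizing constant = 0.54250; the posterior for Coin 3 is its product over the sum, 0.2225/0.54250 = 0.4101.

Posterior probability ≈ 0.4101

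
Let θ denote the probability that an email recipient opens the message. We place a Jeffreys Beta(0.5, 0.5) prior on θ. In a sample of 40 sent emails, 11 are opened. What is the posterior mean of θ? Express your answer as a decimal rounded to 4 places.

Posterior mean ≈ 0.2805

The binomial likelihood is conjugate to the Beta prior: with 11 successes and 29 failures, the posterior is Beta(0.5+11, 0.5+29) = Beta(11.5, 29.5).
E[θ | data] = 11.5/(11.5+29.5) = 0.2805.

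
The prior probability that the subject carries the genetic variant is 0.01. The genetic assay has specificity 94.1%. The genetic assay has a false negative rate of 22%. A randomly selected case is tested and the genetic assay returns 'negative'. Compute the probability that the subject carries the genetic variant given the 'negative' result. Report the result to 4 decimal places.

P(H | E) ≈ 0.0024

Let H be the event that the subject carries the genetic variant. P(H) = 0.01, so P(¬H) = 0.99. With E the 'negative' result, P(E|H) = 0.22 and P(E|¬H) = 0.941.
P(E) = 0.22·0.01 + 0.941·0.99 = 0.0022000 + 0.93159 = 0.93379.
By Bayes' theorem, P(H|E) = 0.0022000 / 0.93379 = 0.0024.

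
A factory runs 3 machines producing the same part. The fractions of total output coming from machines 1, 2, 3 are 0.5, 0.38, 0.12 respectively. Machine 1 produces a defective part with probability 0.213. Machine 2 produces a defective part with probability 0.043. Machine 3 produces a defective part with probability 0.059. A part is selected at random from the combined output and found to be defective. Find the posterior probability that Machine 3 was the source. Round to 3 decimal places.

Posterior probability ≈ 0.054

Tabulate prior·likelihood by source: [1] prior 0.5, lik 0.213, product 0.1065; [2] prior 0.38, lik 0.043, product 0.01634; [3] prior 0.12, lik 0.059, product 0.007080.
Normalizing constant = 0.12992; the posterior for Machine 3 is its product over the sum, 0.007080/0.12992 = 0.054.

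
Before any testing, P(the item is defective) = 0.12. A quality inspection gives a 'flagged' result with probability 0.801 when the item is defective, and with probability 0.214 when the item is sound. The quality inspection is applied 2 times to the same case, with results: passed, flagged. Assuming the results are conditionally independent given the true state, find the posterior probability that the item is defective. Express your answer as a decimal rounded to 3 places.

With H the event that the item is defective, the joint likelihood of the observed sequence is P(data|H) = 0.199·0.801 = 0.15940 and P(data|¬H) = 0.786·0.214 = 0.16820.
Bayes: P(H|data) = 0.12·0.15940 / (0.12·0.15940 + 0.88·0.16820) = 0.019128/0.16715 = 0.1144.

Posterior P(H) ≈ 0.114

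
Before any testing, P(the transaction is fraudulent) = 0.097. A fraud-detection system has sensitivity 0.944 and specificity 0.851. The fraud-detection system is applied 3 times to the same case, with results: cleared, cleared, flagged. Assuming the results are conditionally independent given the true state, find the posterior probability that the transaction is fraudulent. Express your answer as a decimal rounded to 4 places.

With H the event that the transaction is fraudulent, the joint likelihood of the observed sequence is P(data|H) = 0.056·0.056·0.944 = 0.0029604 and P(data|¬H) = 0.851·0.851·0.149 = 0.10791.
Bayes: P(H|data) = 0.097·0.0029604 / (0.097·0.0029604 + 0.903·0.10791) = 0.00028716/0.097726 = 0.0029.

Posterior P(H) ≈ 0.0029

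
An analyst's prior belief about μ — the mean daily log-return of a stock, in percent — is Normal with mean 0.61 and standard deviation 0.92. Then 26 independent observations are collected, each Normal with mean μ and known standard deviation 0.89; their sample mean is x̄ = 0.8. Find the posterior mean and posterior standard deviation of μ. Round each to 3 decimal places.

With known σ, the Normal prior is conjugate. Weight on the data is w = (n/σ²)/(n/σ² + 1/τ₀²) = 32.8241/(32.8241+1.18147) = 0.96526.
Posterior mean = w·x̄ + (1−w)·μ₀ = 0.96526·0.8 + 0.034744·0.61 = 0.793. Posterior variance = 1/(32.8241+1.18147) = 0.0294069, so SD = 0.171.

Posterior mean ≈ 0.793; posterior SD ≈ 0.171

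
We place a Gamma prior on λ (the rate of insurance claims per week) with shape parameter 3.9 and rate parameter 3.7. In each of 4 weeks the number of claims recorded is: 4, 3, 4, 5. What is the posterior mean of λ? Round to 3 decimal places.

Total count ∑xᵢ = 16 over n = 4 weeks.
Gamma is conjugate to the Poisson likelihood: posterior is Gamma(shape = 3.9+16 = 19.9, rate = 3.7+4 = 7.7).
Posterior mean = shape/rate = 19.9/7.7 = 2.584.

Posterior mean ≈ 2.584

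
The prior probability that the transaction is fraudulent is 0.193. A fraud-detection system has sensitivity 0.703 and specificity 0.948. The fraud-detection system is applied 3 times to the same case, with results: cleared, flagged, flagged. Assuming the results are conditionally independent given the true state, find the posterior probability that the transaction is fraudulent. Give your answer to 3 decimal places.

Posterior P(H) ≈ 0.932

Let H be the event that the transaction is fraudulent; start with P(H) = 0.193. P('flagged'|H) = 0.703, P('flagged'|¬H) = 0.052.
Update on result 1 ('cleared'): P(H) ← 0.297·0.1930 / (0.297·0.1930 + 0.948·0.8070) = 0.057321/0.82236 = 0.0697.
Update on result 2 ('flagged'): P(H) ← 0.703·0.0697 / (0.703·0.0697 + 0.052·0.9303) = 0.049001/0.097377 = 0.5032.
Update on result 3 ('flagged'): P(H) ← 0.703·0.5032 / (0.703·0.5032 + 0.052·0.4968) = 0.35376/0.37959 = 0.9319.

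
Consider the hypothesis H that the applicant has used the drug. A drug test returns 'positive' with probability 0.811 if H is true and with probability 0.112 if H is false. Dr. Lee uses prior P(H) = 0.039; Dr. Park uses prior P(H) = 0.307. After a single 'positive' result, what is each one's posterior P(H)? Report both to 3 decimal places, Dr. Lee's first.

The likelihood ratio for a 'positive' result is 0.811/0.112 = 7.2411.
Dr. Lee: prior odds 0.039/0.961 = 0.040583; posterior odds 0.29386; posterior probability 0.227.
Dr. Park: prior odds 0.307/0.693 = 0.44300; posterior odds 3.2078; posterior probability 0.762.

Dr. Lee: 0.227; Dr. Park: 0.762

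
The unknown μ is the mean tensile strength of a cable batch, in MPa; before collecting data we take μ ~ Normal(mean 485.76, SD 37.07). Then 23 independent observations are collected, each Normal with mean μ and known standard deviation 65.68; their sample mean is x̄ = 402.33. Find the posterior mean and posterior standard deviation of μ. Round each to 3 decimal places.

With known σ, the Normal prior is conjugate. Weight on the data is w = (n/σ²)/(n/σ² + 1/τ₀²) = 0.00533165/(0.00533165+0.00072770) = 0.87990.
Posterior mean = w·x̄ + (1−w)·μ₀ = 0.87990·402.33 + 0.12010·485.76 = 412.350. Posterior variance = 1/(0.00533165+0.00072770) = 165.034, so SD = 12.847.

Posterior mean ≈ 412.350; posterior SD ≈ 12.847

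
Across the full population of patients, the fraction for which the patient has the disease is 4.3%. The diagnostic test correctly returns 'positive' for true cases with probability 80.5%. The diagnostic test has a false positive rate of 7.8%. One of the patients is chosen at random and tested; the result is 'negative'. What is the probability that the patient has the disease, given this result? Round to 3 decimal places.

P(H | E) ≈ 0.009

Let H be the event that the patient has the disease. P(H) = 0.043, so P(¬H) = 0.957. With E the 'negative' result, P(E|H) = 0.195 and P(E|¬H) = 0.922.
P(E) = 0.195·0.043 + 0.922·0.957 = 0.0083850 + 0.88235 = 0.89074.
By Bayes' theorem, P(H|E) = 0.0083850 / 0.89074 = 0.009.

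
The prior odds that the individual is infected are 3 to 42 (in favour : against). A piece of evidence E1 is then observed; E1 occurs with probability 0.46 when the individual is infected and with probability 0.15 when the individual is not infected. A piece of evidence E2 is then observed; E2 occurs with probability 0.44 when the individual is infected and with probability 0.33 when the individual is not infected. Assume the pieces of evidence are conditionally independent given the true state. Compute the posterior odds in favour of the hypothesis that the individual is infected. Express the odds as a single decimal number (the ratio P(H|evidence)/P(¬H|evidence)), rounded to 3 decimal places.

Prior odds = 3/42 = 0.071429. In log-odds, ln(0.071429) = -2.6391.
Add log likelihood ratios: ln(3.0667) + ln(1.3333) = 1.4083.
Posterior log-odds = -1.2308, so posterior odds = exp(-1.2308) = 0.29206.

Posterior odds ≈ 0.292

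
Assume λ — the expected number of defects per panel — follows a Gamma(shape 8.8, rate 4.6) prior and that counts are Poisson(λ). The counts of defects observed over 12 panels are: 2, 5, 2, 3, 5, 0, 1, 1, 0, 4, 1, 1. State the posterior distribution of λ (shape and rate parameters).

Posterior: Gamma(shape=33.8, rate=16.6)

The Poisson likelihood adds the total count to the shape and the number of exposure periods to the rate. Here ∑xᵢ = 25 and n = 12, so shape 8.8→33.8 and rate 4.6→16.6.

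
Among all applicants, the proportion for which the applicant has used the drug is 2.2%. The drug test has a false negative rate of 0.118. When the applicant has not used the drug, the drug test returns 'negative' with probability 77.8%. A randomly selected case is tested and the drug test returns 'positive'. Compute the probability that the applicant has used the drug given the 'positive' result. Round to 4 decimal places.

Let H be the event that the applicant has used the drug. P(H) = 0.022, so P(¬H) = 0.978. With E the 'positive' result, P(E|H) = 0.882 and P(E|¬H) = 0.222.
P(E) = 0.882·0.022 + 0.222·0.978 = 0.019404 + 0.21712 = 0.23652.
By Bayes' theorem, P(H|E) = 0.019404 / 0.23652 = 0.0820.

P(H | E) ≈ 0.0820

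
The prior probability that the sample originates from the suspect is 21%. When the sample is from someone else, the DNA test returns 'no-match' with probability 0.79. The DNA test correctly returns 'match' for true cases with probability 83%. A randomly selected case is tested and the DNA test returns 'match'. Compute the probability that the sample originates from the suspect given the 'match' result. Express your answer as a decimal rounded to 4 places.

P(H | E) ≈ 0.5123

Write H for 'the sample originates from the suspect'. Prior odds H:¬H = 0.21/0.79 = 0.26582. For the 'match' outcome, the likelihood ratio is 0.83/0.21 = 3.9524.
Posterior odds = 0.26582 × 3.9524 = 1.0506, so P(H|E) = 1.0506/(1+1.0506) = 0.5123.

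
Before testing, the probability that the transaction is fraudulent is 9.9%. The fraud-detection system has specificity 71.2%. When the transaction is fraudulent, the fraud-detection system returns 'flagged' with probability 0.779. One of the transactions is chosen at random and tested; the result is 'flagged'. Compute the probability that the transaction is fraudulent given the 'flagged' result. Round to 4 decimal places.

Write H for 'the transaction is fraudulent'. Prior odds H:¬H = 0.099/0.901 = 0.10988. For the 'flagged' outcome, the likelihood ratio is 0.779/0.288 = 2.7049.
Posterior odds = 0.10988 × 2.7049 = 0.29720, so P(H|E) = 0.29720/(1+0.29720) = 0.2291.

P(H | E) ≈ 0.2291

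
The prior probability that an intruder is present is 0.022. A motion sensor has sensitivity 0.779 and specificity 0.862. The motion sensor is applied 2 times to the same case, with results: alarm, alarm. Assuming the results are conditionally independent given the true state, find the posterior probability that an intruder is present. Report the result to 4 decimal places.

Let H be the event that an intruder is present; start with P(H) = 0.022. P('alarm'|H) = 0.779, P('alarm'|¬H) = 0.138.
Update on result 1 ('alarm'): P(H) ← 0.779·0.0220 / (0.779·0.0220 + 0.138·0.9780) = 0.017138/0.15210 = 0.1127.
Update on result 2 ('alarm'): P(H) ← 0.779·0.1127 / (0.779·0.1127 + 0.138·0.8873) = 0.087773/0.21022 = 0.4175.

Posterior P(H) ≈ 0.4175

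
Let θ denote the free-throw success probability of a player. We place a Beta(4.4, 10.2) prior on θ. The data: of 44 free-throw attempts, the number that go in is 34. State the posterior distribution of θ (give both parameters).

The binomial likelihood is conjugate to the Beta prior: with 34 successes and 10 failures, the posterior is Beta(4.4+34, 10.2+10) = Beta(38.4, 20.2).

Posterior: Beta(38.4, 20.2)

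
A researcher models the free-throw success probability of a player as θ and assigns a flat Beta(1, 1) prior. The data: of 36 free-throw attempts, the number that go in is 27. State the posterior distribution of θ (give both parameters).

The binomial likelihood is conjugate to the Beta prior: with 27 successes and 9 failures, the posterior is Beta(1+27, 1+9) = Beta(28, 10).

Posterior: Beta(28, 10)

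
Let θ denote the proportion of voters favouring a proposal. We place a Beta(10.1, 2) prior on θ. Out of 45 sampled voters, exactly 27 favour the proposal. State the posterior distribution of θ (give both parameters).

The binomial likelihood is conjugate to the Beta prior: with 27 successes and 18 failures, the posterior is Beta(10.1+27, 2+18) = Beta(37.1, 20).

Posterior: Beta(37.1, 20)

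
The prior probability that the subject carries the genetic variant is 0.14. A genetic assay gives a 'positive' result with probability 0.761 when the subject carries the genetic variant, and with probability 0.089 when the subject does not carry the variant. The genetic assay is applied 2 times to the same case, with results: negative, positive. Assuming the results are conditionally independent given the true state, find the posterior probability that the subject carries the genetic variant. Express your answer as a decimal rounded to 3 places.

With H the event that the subject carries the genetic variant, the joint likelihood of the observed sequence is P(data|H) = 0.239·0.761 = 0.18188 and P(data|¬H) = 0.911·0.089 = 0.081079.
Bayes: P(H|data) = 0.14·0.18188 / (0.14·0.18188 + 0.86·0.081079) = 0.025463/0.095191 = 0.2675.

Posterior P(H) ≈ 0.267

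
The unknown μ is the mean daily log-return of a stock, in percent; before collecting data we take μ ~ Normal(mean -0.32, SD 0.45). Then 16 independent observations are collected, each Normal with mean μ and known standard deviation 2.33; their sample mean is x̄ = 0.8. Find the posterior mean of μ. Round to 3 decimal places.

Prior precision 1/τ₀² = 1/0.45² = 4.93827; data precision n/σ² = 16/2.33² = 2.94719.
Posterior precision = 4.93827 + 2.94719 = 7.88546.
Posterior mean = (4.93827·-0.32 + 2.94719·0.8) / 7.88546 = 0.099.

Posterior mean ≈ 0.099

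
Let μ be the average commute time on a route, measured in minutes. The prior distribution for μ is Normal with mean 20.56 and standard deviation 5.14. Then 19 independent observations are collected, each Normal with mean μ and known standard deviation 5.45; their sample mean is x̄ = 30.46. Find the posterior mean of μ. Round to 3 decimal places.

Prior precision 1/τ₀² = 1/5.14² = 0.0378507; data precision n/σ² = 19/5.45² = 0.639677.
Posterior precision = 0.0378507 + 0.639677 = 0.677527.
Posterior mean = (0.0378507·20.56 + 0.639677·30.46) / 0.677527 = 29.907.

Posterior mean ≈ 29.907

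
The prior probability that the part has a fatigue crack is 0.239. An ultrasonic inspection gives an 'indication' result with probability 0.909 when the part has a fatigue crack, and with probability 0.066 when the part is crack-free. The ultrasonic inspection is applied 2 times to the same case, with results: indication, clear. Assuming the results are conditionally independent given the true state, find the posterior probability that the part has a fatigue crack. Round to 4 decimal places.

Posterior P(H) ≈ 0.2965

Let H be the event that the part has a fatigue crack; start with P(H) = 0.239. P('indication'|H) = 0.909, P('indication'|¬H) = 0.066.
Update on result 1 ('indication'): P(H) ← 0.909·0.2390 / (0.909·0.2390 + 0.066·0.7610) = 0.21725/0.26748 = 0.8122.
Update on result 2 ('clear'): P(H) ← 0.091·0.8122 / (0.091·0.8122 + 0.934·0.1878) = 0.073912/0.24930 = 0.2965.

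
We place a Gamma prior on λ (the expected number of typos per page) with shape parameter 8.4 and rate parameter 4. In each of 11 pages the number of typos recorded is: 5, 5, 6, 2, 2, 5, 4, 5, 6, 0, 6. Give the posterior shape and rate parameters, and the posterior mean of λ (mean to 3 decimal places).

Posterior: Gamma(shape=54.4, rate=15); mean ≈ 3.627

Total count ∑xᵢ = 46 over n = 11 pages.
Gamma is conjugate to the Poisson likelihood: posterior is Gamma(shape = 8.4+46 = 54.4, rate = 4+11 = 15).
E[λ | data] = 54.4/15 = 3.627.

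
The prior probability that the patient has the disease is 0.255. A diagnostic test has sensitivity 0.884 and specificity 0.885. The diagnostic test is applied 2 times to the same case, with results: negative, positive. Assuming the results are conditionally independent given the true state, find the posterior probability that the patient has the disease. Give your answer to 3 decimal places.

With H the event that the patient has the disease, the joint likelihood of the observed sequence is P(data|H) = 0.116·0.884 = 0.10254 and P(data|¬H) = 0.885·0.115 = 0.10178.
Bayes: P(H|data) = 0.255·0.10254 / (0.255·0.10254 + 0.745·0.10178) = 0.026149/0.10197 = 0.2564.

Posterior P(H) ≈ 0.256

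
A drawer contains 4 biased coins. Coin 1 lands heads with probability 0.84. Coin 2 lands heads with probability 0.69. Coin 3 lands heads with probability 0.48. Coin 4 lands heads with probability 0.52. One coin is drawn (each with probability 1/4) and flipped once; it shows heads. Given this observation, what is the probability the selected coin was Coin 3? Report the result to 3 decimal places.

P(heads|C1) = 0.84; P(heads|C2) = 0.69; P(heads|C3) = 0.48; P(heads|C4) = 0.52.
Prior × likelihood for each source: 0.25·0.84=0.2100, 0.25·0.69=0.1725, 0.25·0.48=0.1200, 0.25·0.52=0.1300. Summing gives P(heads) = 0.63250.
P(Coin 3 | heads) = 0.1200 / 0.63250 = 0.190.

Posterior probability ≈ 0.190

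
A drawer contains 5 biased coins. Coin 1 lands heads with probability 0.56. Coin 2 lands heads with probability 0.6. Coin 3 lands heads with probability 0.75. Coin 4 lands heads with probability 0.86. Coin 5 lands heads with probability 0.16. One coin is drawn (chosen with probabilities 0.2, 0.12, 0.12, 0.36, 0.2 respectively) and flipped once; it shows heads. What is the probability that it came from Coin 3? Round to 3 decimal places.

P(heads|C1) = 0.56; P(heads|C2) = 0.6; P(heads|C3) = 0.75; P(heads|C4) = 0.86; P(heads|C5) = 0.16.
Prior × likelihood for each source: 0.2·0.56=0.1120, 0.12·0.6=0.07200, 0.12·0.75=0.09000, 0.36·0.86=0.3096, 0.2·0.16=0.03200. Summing gives P(heads) = 0.61560.
P(Coin 3 | heads) = 0.09000 / 0.61560 = 0.146.

Posterior probability ≈ 0.146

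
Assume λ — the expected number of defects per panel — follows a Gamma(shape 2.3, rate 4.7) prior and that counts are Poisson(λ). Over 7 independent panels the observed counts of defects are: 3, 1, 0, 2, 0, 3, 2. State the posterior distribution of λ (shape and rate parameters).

The Poisson likelihood adds the total count to the shape and the number of exposure periods to the rate. Here ∑xᵢ = 11 and n = 7, so shape 2.3→13.3 and rate 4.7→11.7.

Posterior: Gamma(shape=13.3, rate=11.7)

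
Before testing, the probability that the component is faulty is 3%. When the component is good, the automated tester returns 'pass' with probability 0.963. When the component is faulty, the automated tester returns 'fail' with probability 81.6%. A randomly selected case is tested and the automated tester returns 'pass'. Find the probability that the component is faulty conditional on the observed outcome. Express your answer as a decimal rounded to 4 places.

P(H | E) ≈ 0.0059

Write H for 'the component is faulty'. Prior odds H:¬H = 0.03/0.97 = 0.030928. For the 'pass' outcome, the likelihood ratio is 0.184/0.963 = 0.19107.
Posterior odds = 0.030928 × 0.19107 = 0.0059094, so P(H|E) = 0.0059094/(1+0.0059094) = 0.0059.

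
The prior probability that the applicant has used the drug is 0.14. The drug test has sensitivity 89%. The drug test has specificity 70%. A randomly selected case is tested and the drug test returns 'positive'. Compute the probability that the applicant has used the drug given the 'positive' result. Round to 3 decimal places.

P(H | E) ≈ 0.326

Write H for 'the applicant has used the drug'. Prior odds H:¬H = 0.14/0.86 = 0.16279. For the 'positive' outcome, the likelihood ratio is 0.89/0.3 = 2.9667.
Posterior odds = 0.16279 × 2.9667 = 0.48295, so P(H|E) = 0.48295/(1+0.48295) = 0.326.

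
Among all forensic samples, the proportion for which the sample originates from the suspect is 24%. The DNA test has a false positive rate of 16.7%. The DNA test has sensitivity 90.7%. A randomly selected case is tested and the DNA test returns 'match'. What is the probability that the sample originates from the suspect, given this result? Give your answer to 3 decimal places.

P(H | E) ≈ 0.632

Let H be the event that the sample originates from the suspect. P(H) = 0.24, so P(¬H) = 0.76. With E the 'match' result, P(E|H) = 0.907 and P(E|¬H) = 0.167.
P(E) = 0.907·0.24 + 0.167·0.76 = 0.21768 + 0.12692 = 0.34460.
By Bayes' theorem, P(H|E) = 0.21768 / 0.34460 = 0.632.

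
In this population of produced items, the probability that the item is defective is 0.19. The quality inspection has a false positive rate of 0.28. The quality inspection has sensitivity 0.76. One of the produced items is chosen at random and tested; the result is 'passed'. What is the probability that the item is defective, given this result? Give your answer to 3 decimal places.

Write H for 'the item is defective'. Prior odds H:¬H = 0.19/0.81 = 0.23457. For the 'passed' outcome, the likelihood ratio is 0.24/0.72 = 0.33333.
Posterior odds = 0.23457 × 0.33333 = 0.078189, so P(H|E) = 0.078189/(1+0.078189) = 0.073.

P(H | E) ≈ 0.073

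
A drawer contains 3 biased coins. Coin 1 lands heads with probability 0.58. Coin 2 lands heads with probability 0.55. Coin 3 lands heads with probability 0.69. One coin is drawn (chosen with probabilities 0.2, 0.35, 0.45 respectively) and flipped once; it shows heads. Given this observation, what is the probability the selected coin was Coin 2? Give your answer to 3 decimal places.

Posterior probability ≈ 0.311

Tabulate prior·likelihood by source: [1] prior 0.2, lik 0.58, product 0.1160; [2] prior 0.35, lik 0.55, product 0.1925; [3] prior 0.45, lik 0.69, product 0.3105.
Normalizing constant = 0.61900; the posterior for Coin 2 is its product over the sum, 0.1925/0.61900 = 0.311.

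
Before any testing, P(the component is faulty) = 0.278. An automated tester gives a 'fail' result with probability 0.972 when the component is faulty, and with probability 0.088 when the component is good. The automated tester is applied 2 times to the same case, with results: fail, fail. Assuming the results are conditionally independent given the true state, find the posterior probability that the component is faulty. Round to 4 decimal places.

Posterior P(H) ≈ 0.9792

Let H be the event that the component is faulty; start with P(H) = 0.278. P('fail'|H) = 0.972, P('fail'|¬H) = 0.088.
Update on result 1 ('fail'): P(H) ← 0.972·0.2780 / (0.972·0.2780 + 0.088·0.7220) = 0.27022/0.33375 = 0.8096.
Update on result 2 ('fail'): P(H) ← 0.972·0.8096 / (0.972·0.8096 + 0.088·0.1904) = 0.78696/0.80371 = 0.9792.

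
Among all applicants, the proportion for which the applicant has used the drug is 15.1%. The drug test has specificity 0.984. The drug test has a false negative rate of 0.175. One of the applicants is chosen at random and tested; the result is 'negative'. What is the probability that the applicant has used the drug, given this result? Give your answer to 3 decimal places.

P(H | E) ≈ 0.031

Let H be the event that the applicant has used the drug. P(H) = 0.151, so P(¬H) = 0.849. With E the 'negative' result, P(E|H) = 0.175 and P(E|¬H) = 0.984.
P(E) = 0.175·0.151 + 0.984·0.849 = 0.026425 + 0.83542 = 0.86184.
By Bayes' theorem, P(H|E) = 0.026425 / 0.86184 = 0.031.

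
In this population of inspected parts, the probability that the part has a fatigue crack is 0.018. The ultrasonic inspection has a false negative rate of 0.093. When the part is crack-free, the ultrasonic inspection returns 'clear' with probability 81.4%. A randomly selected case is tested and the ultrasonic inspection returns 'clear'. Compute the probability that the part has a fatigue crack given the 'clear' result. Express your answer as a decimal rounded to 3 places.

P(H | E) ≈ 0.002

Write H for 'the part has a fatigue crack'. Prior odds H:¬H = 0.018/0.982 = 0.018330. For the 'clear' outcome, the likelihood ratio is 0.093/0.814 = 0.11425.
Posterior odds = 0.018330 × 0.11425 = 0.0020942, so P(H|E) = 0.0020942/(1+0.0020942) = 0.002.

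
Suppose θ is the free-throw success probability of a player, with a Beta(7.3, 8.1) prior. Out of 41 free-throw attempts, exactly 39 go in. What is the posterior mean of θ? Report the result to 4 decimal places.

Posterior mean ≈ 0.8209

Observing 39 successes and 2 failures updates Beta(7.3, 8.1) by adding the success and failure counts to the two shape parameters: α = 7.3+39 = 46.3, β = 8.1+2 = 10.1.
E[θ | data] = 46.3/(46.3+10.1) = 0.8209.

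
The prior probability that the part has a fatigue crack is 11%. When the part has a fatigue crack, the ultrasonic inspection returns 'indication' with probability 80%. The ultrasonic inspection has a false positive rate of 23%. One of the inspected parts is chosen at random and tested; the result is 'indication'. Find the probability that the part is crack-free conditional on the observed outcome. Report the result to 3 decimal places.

Write H for 'the part has a fatigue crack'. Prior odds H:¬H = 0.11/0.89 = 0.12360. For the 'indication' outcome, the likelihood ratio is 0.8/0.23 = 3.4783.
Posterior odds = 0.12360 × 3.4783 = 0.42990, so P(H|E) = 0.42990/(1+0.42990) = 0.301. Then P(¬H|E) = 1 − 0.301 = 0.699.

P(¬H | E) ≈ 0.699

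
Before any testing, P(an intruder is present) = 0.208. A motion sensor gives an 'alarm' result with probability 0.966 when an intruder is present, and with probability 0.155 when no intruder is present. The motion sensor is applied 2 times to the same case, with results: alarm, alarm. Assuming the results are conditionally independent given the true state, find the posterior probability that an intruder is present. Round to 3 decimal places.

Posterior P(H) ≈ 0.911

With H the event that an intruder is present, the joint likelihood of the observed sequence is P(data|H) = 0.966·0.966 = 0.93316 and P(data|¬H) = 0.155·0.155 = 0.024025.
Bayes: P(H|data) = 0.208·0.93316 / (0.208·0.93316 + 0.792·0.024025) = 0.19410/0.21312 = 0.9107.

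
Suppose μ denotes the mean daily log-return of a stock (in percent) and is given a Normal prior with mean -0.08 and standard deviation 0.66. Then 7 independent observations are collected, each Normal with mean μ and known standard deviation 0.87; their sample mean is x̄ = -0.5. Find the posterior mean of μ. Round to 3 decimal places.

Posterior mean ≈ -0.416

Prior precision 1/τ₀² = 1/0.66² = 2.29568; data precision n/σ² = 7/0.87² = 9.24825.
Posterior precision = 2.29568 + 9.24825 = 11.5439.
Posterior mean = (2.29568·-0.08 + 9.24825·-0.5) / 11.5439 = -0.416.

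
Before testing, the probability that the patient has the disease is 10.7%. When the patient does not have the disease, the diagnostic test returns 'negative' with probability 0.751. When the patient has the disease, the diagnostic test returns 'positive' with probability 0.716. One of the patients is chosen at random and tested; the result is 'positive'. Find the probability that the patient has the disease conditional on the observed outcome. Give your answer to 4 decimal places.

P(H | E) ≈ 0.2563

Write H for 'the patient has the disease'. Prior odds H:¬H = 0.107/0.893 = 0.11982. For the 'positive' outcome, the likelihood ratio is 0.716/0.249 = 2.8755.
Posterior odds = 0.11982 × 2.8755 = 0.34455, so P(H|E) = 0.34455/(1+0.34455) = 0.2563.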